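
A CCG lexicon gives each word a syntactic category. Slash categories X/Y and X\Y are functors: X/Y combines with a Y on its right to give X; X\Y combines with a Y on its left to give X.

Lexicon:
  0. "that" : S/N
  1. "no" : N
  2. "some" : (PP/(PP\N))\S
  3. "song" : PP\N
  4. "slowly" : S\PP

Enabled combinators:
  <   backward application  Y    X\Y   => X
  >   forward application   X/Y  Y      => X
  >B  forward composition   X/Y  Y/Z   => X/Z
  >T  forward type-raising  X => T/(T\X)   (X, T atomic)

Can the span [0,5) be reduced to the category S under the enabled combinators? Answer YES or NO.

[0,5] S   <
  [0,4] PP   >
    [0,3] PP/(PP\N)   <
      [0,2] S   >
        [0,1] "that" : S/N
        [1,2] "no" : N
      [2,3] "some" : (PP/(PP\N))\S
    [3,4] "song" : PP\N
  [4,5] "slowly" : S\PP

YES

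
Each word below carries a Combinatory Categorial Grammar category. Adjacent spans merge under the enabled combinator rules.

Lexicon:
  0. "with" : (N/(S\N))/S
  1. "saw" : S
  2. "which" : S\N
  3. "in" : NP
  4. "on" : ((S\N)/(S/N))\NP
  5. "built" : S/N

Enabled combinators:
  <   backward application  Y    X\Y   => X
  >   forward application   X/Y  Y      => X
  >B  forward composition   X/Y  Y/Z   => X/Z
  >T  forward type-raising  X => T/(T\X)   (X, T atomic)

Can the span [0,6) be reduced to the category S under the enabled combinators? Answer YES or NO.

YES

[0,6] S   <
  [0,3] N   >
    [0,2] N/(S\N)   >
      [0,1] "with" : (N/(S\N))/S
      [1,2] "saw" : S
    [2,3] "which" : S\N
  [3,6] S\N   >
    [3,5] (S\N)/(S/N)   <
      [3,4] "in" : NP
      [4,5] "on" : ((S\N)/(S/N))\NP
    [5,6] "built" : S/N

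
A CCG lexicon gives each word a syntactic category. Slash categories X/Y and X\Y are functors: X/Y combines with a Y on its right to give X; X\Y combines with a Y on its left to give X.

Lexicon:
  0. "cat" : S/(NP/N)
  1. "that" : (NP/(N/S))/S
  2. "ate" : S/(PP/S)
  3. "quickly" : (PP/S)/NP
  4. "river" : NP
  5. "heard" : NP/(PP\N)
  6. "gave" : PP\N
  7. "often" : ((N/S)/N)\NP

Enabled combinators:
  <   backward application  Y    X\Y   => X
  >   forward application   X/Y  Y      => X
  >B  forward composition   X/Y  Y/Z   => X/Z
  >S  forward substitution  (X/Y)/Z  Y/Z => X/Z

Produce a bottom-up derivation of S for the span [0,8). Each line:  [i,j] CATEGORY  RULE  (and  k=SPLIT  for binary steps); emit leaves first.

[0,1] S/(NP/N)  lex  "cat"
[1,2] (NP/(N/S))/S  lex  "that"
[2,3] S/(PP/S)  lex  "ate"
[3,4] (PP/S)/NP  lex  "quickly"
[4,5] NP  lex  "river"
[3,5] PP/S  >  k=4
[2,5] S  >  k=3
[1,5] NP/(N/S)  >  k=2
[5,6] NP/(PP\N)  lex  "heard"
[6,7] PP\N  lex  "gave"
[5,7] NP  >  k=6
[7,8] ((N/S)/N)\NP  lex  "often"
[5,8] (N/S)/N  <  k=7
[1,8] NP/N  >B  k=5
[0,8] S  >  k=1

[0,8] S   >
  [0,1] "cat" : S/(NP/N)
  [1,8] NP/N   >B
    [1,5] NP/(N/S)   >
      [1,2] "that" : (NP/(N/S))/S
      [2,5] S   >
        [2,3] "ate" : S/(PP/S)
        [3,5] PP/S   >
          [3,4] "quickly" : (PP/S)/NP
          [4,5] "river" : NP
    [5,8] (N/S)/N   <
      [5,7] NP   >
        [5,6] "heard" : NP/(PP\N)
        [6,7] "gave" : PP\N
      [7,8] "often" : ((N/S)/N)\NP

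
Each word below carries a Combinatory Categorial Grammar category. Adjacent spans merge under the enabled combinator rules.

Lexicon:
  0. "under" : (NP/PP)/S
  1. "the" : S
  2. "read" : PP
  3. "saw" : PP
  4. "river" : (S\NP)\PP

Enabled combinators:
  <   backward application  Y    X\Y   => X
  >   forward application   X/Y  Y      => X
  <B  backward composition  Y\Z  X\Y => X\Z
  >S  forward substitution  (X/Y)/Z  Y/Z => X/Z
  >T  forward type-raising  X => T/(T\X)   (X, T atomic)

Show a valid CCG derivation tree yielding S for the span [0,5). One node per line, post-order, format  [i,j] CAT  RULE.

[0,5] S   <
  [0,3] NP   >
    [0,2] NP/PP   >
      [0,1] "under" : (NP/PP)/S
      [1,2] "the" : S
    [2,3] "read" : PP
  [3,5] S\NP   <
    [3,4] "saw" : PP
    [4,5] "river" : (S\NP)\PP

[0,1] (NP/PP)/S  lex  "under"
[1,2] S  lex  "the"
[0,2] NP/PP  >  k=1
[2,3] PP  lex  "read"
[0,3] NP  >  k=2
[3,4] PP  lex  "saw"
[4,5] (S\NP)\PP  lex  "river"
[3,5] S\NP  <  k=4
[0,5] S  <  k=3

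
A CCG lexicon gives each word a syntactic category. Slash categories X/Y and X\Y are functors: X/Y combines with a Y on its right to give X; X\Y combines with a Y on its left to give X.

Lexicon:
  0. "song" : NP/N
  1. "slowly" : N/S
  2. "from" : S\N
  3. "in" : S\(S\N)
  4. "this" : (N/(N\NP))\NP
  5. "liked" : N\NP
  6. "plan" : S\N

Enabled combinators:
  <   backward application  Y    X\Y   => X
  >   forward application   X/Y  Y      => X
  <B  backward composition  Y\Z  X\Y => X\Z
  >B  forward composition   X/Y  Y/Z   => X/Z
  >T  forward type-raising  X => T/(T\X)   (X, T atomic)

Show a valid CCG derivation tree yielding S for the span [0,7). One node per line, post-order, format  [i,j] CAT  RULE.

[0,7] S   <
  [0,6] N   >
    [0,5] N/(N\NP)   <
      [0,4] NP   >
        [0,1] "song" : NP/N
        [1,4] N   >
          [1,2] "slowly" : N/S
          [2,4] S   <
            [2,3] "from" : S\N
            [3,4] "in" : S\(S\N)
      [4,5] "this" : (N/(N\NP))\NP
    [5,6] "liked" : N\NP
  [6,7] "plan" : S\N

[0,1] NP/N  lex  "song"
[1,2] N/S  lex  "slowly"
[2,3] S\N  lex  "from"
[3,4] S\(S\N)  lex  "in"
[2,4] S  <  k=3
[1,4] N  >  k=2
[0,4] NP  >  k=1
[4,5] (N/(N\NP))\NP  lex  "this"
[0,5] N/(N\NP)  <  k=4
[5,6] N\NP  lex  "liked"
[0,6] N  >  k=5
[6,7] S\N  lex  "plan"
[0,7] S  <  k=6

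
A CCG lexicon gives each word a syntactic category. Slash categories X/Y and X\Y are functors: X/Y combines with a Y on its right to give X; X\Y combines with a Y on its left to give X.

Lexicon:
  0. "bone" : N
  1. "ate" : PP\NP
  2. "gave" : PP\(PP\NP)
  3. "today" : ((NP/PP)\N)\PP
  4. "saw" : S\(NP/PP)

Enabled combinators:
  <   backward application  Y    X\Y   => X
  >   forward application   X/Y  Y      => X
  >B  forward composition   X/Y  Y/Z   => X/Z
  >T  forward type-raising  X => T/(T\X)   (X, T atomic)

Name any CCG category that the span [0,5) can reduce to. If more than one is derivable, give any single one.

S

[0,5] S   <
  [0,4] NP/PP   <
    [0,1] "bone" : N
    [1,4] (NP/PP)\N   <
      [1,3] PP   <
        [1,2] "ate" : PP\NP
        [2,3] "gave" : PP\(PP\NP)
      [3,4] "today" : ((NP/PP)\N)\PP
  [4,5] "saw" : S\(NP/PP)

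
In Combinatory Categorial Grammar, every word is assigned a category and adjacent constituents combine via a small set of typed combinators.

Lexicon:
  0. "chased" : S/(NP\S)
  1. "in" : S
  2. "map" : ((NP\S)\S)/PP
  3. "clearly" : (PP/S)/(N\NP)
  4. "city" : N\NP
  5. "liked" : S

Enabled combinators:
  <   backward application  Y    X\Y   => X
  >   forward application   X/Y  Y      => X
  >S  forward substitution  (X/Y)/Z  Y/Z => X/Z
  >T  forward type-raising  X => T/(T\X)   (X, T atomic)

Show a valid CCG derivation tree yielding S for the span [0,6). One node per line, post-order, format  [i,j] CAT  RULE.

[0,6] S   >
  [0,1] "chased" : S/(NP\S)
  [1,6] NP\S   <
    [1,2] "in" : S
    [2,6] (NP\S)\S   >
      [2,3] "map" : ((NP\S)\S)/PP
      [3,6] PP   >
        [3,5] PP/S   >
          [3,4] "clearly" : (PP/S)/(N\NP)
          [4,5] "city" : N\NP
        [5,6] "liked" : S

[0,1] S/(NP\S)  lex  "chased"
[1,2] S  lex  "in"
[2,3] ((NP\S)\S)/PP  lex  "map"
[3,4] (PP/S)/(N\NP)  lex  "clearly"
[4,5] N\NP  lex  "city"
[3,5] PP/S  >  k=4
[5,6] S  lex  "liked"
[3,6] PP  >  k=5
[2,6] (NP\S)\S  >  k=3
[1,6] NP\S  <  k=2
[0,6] S  >  k=1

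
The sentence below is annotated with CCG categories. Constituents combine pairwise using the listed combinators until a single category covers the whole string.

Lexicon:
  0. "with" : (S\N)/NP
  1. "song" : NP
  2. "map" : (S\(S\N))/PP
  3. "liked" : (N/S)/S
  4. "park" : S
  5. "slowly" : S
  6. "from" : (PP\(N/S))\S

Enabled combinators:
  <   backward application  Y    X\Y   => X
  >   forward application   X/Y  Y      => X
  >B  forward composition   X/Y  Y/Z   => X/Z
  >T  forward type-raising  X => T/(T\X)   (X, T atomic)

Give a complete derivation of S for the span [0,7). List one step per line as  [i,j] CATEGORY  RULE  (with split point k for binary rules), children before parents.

[0,7] S   <
  [0,2] S\N   >
    [0,1] "with" : (S\N)/NP
    [1,2] "song" : NP
  [2,7] S\(S\N)   >
    [2,3] "map" : (S\(S\N))/PP
    [3,7] PP   <
      [3,5] N/S   >
        [3,4] "liked" : (N/S)/S
        [4,5] "park" : S
      [5,7] PP\(N/S)   <
        [5,6] "slowly" : S
        [6,7] "from" : (PP\(N/S))\S

[0,1] (S\N)/NP  lex  "with"
[1,2] NP  lex  "song"
[0,2] S\N  >  k=1
[2,3] (S\(S\N))/PP  lex  "map"
[3,4] (N/S)/S  lex  "liked"
[4,5] S  lex  "park"
[3,5] N/S  >  k=4
[5,6] S  lex  "slowly"
[6,7] (PP\(N/S))\S  lex  "from"
[5,7] PP\(N/S)  <  k=6
[3,7] PP  <  k=5
[2,7] S\(S\N)  >  k=3
[0,7] S  <  k=2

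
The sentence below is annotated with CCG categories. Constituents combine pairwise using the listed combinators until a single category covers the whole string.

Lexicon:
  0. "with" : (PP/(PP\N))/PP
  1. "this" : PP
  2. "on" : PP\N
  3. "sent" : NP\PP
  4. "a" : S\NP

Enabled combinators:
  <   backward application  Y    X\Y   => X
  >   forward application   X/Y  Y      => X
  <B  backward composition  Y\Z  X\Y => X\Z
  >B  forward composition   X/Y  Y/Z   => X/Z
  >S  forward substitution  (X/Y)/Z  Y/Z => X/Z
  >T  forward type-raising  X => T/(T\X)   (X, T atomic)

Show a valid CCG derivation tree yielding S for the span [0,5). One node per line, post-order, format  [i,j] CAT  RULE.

[0,1] (PP/(PP\N))/PP  lex  "with"
[1,2] PP  lex  "this"
[0,2] PP/(PP\N)  >  k=1
[2,3] PP\N  lex  "on"
[0,3] PP  >  k=2
[3,4] NP\PP  lex  "sent"
[4,5] S\NP  lex  "a"
[3,5] S\PP  <B  k=4
[0,5] S  <  k=3

[0,5] S   <
  [0,3] PP   >
    [0,2] PP/(PP\N)   >
      [0,1] "with" : (PP/(PP\N))/PP
      [1,2] "this" : PP
    [2,3] "on" : PP\N
  [3,5] S\PP   <B
    [3,4] "sent" : NP\PP
    [4,5] "a" : S\NP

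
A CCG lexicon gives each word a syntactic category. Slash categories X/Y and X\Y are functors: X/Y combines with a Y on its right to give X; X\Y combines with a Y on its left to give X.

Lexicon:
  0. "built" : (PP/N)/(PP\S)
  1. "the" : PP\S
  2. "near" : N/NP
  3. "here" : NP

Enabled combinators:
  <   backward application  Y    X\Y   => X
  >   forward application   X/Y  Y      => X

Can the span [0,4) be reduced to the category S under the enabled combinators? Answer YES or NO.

NO

(PP/N)/(PP\S) PP\S N/NP NP
CKY chart[0,4] = {PP}; S ∉ chart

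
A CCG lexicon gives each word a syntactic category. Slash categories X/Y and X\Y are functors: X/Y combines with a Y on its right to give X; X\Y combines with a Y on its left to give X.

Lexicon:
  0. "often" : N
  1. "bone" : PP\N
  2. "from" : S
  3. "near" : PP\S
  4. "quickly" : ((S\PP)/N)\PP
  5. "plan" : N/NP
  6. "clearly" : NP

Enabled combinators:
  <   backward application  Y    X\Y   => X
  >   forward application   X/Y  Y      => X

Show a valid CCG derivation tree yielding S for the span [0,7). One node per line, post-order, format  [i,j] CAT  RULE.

[0,7] S   <
  [0,2] PP   <
    [0,1] "often" : N
    [1,2] "bone" : PP\N
  [2,7] S\PP   >
    [2,5] (S\PP)/N   <
      [2,4] PP   <
        [2,3] "from" : S
        [3,4] "near" : PP\S
      [4,5] "quickly" : ((S\PP)/N)\PP
    [5,7] N   >
      [5,6] "plan" : N/NP
      [6,7] "clearly" : NP

[0,1] N  lex  "often"
[1,2] PP\N  lex  "bone"
[0,2] PP  <  k=1
[2,3] S  lex  "from"
[3,4] PP\S  lex  "near"
[2,4] PP  <  k=3
[4,5] ((S\PP)/N)\PP  lex  "quickly"
[2,5] (S\PP)/N  <  k=4
[5,6] N/NP  lex  "plan"
[6,7] NP  lex  "clearly"
[5,7] N  >  k=6
[2,7] S\PP  >  k=5
[0,7] S  <  k=2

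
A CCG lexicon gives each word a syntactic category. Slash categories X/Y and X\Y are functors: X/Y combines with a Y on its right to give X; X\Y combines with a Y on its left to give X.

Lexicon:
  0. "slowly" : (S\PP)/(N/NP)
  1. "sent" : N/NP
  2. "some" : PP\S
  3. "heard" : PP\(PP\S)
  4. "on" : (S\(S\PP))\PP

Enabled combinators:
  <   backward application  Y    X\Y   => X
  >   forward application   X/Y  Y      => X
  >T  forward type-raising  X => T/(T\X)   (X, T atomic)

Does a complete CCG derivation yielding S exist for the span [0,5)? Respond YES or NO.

YES

[0,5] S   <
  [0,2] S\PP   >
    [0,1] "slowly" : (S\PP)/(N/NP)
    [1,2] "sent" : N/NP
  [2,5] S\(S\PP)   <
    [2,4] PP   <
      [2,3] "some" : PP\S
      [3,4] "heard" : PP\(PP\S)
    [4,5] "on" : (S\(S\PP))\PP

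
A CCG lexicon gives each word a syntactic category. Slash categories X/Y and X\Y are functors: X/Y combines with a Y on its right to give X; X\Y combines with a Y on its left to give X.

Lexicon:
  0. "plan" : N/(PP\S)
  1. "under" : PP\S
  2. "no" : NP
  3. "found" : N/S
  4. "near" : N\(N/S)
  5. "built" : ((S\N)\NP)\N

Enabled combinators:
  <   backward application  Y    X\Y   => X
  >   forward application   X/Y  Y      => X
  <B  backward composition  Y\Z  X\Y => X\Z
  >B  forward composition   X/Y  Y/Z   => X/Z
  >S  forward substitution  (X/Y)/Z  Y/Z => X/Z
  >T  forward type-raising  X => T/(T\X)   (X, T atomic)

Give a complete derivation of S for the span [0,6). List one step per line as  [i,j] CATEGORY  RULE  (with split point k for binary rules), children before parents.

[0,6] S   <
  [0,2] N   >
    [0,1] "plan" : N/(PP\S)
    [1,2] "under" : PP\S
  [2,6] S\N   <
    [2,3] "no" : NP
    [3,6] (S\N)\NP   <
      [3,5] N   <
        [3,4] "found" : N/S
        [4,5] "near" : N\(N/S)
      [5,6] "built" : ((S\N)\NP)\N

[0,1] N/(PP\S)  lex  "plan"
[1,2] PP\S  lex  "under"
[0,2] N  >  k=1
[2,3] NP  lex  "no"
[3,4] N/S  lex  "found"
[4,5] N\(N/S)  lex  "near"
[3,5] N  <  k=4
[5,6] ((S\N)\NP)\N  lex  "built"
[3,6] (S\N)\NP  <  k=5
[2,6] S\N  <  k=3
[0,6] S  <  k=2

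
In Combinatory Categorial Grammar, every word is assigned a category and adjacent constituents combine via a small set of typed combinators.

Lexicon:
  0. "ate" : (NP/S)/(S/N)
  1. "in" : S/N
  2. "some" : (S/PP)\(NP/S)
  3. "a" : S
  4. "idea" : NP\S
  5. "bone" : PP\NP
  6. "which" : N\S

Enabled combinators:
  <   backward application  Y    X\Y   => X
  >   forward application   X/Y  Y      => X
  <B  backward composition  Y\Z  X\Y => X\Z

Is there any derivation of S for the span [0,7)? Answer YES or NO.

(NP/S)/(S/N) S/N (S/PP)\(NP/S) S NP\S PP\NP N\S
CKY chart[0,7] = {N}; S ∉ chart

NO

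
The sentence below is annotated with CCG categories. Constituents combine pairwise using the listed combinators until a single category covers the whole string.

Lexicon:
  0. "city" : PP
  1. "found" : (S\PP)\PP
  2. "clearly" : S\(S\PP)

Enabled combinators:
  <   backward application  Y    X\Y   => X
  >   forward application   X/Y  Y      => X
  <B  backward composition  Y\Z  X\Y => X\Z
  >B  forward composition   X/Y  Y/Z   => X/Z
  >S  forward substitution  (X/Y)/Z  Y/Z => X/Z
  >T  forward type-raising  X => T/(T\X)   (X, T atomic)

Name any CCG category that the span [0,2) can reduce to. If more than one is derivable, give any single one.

S\PP

[0,3] S   <
  [0,2] S\PP   <
    [0,1] "city" : PP
    [1,2] "found" : (S\PP)\PP
  [2,3] "clearly" : S\(S\PP)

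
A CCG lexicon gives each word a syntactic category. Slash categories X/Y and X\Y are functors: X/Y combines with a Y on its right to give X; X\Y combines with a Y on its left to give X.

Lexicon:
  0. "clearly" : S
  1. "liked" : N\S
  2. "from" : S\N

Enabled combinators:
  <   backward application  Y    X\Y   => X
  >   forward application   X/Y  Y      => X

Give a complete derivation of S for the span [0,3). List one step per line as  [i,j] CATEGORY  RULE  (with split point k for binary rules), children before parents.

[0,3] S   <
  [0,2] N   <
    [0,1] "clearly" : S
    [1,2] "liked" : N\S
  [2,3] "from" : S\N

[0,1] S  lex  "clearly"
[1,2] N\S  lex  "liked"
[0,2] N  <  k=1
[2,3] S\N  lex  "from"
[0,3] S  <  k=2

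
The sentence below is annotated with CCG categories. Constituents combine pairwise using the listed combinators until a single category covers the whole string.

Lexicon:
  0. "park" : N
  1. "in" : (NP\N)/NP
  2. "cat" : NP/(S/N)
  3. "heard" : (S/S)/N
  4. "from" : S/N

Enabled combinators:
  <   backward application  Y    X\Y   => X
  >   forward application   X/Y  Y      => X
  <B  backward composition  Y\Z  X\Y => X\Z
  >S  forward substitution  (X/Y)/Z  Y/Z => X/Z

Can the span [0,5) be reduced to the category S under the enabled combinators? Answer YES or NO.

NO

N (NP\N)/NP NP/(S/N) (S/S)/N S/N
CKY chart[0,5] = {NP}; S ∉ chart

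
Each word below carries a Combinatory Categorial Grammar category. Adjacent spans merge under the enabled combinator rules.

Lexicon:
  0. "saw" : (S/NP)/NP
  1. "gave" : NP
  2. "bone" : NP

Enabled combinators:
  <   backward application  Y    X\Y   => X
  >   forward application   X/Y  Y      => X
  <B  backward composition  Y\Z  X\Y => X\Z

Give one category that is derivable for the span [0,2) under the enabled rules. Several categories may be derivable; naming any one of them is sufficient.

[0,3] S   >
  [0,2] S/NP   >
    [0,1] "saw" : (S/NP)/NP
    [1,2] "gave" : NP
  [2,3] "bone" : NP

S/NP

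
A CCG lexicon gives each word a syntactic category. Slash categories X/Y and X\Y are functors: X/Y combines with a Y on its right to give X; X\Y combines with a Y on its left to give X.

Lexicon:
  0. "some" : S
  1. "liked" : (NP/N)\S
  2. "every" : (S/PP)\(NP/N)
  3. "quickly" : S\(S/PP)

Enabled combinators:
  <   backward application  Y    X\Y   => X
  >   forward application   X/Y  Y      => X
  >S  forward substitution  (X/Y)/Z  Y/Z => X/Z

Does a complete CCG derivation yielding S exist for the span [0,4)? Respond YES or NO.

[0,4] S   <
  [0,3] S/PP   <
    [0,2] NP/N   <
      [0,1] "some" : S
      [1,2] "liked" : (NP/N)\S
    [2,3] "every" : (S/PP)\(NP/N)
  [3,4] "quickly" : S\(S/PP)

YES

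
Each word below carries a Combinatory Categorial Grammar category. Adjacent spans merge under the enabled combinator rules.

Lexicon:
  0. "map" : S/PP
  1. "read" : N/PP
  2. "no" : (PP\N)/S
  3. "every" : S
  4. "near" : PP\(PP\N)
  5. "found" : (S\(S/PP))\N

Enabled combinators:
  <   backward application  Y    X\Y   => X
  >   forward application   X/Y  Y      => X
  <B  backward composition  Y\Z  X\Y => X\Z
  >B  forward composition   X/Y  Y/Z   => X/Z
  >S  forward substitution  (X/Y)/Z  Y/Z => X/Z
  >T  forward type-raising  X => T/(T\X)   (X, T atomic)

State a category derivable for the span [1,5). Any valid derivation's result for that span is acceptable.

[0,6] S   <
  [0,1] "map" : S/PP
  [1,6] S\(S/PP)   <
    [1,5] N   >
      [1,2] "read" : N/PP
      [2,5] PP   <
        [2,4] PP\N   >
          [2,3] "no" : (PP\N)/S
          [3,4] "every" : S
        [4,5] "near" : PP\(PP\N)
    [5,6] "found" : (S\(S/PP))\N

N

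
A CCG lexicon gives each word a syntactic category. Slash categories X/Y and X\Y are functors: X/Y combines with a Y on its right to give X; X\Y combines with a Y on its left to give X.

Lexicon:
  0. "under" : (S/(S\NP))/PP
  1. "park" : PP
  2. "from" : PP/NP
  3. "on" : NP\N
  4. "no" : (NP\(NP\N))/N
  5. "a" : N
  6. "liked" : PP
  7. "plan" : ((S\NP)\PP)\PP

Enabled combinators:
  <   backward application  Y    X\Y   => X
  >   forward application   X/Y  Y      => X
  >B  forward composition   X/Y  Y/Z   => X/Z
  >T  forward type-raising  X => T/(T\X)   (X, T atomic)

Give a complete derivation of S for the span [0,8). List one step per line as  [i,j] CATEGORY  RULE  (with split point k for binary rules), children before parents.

[0,8] S   >
  [0,2] S/(S\NP)   >
    [0,1] "under" : (S/(S\NP))/PP
    [1,2] "park" : PP
  [2,8] S\NP   <
    [2,6] PP   >
      [2,3] "from" : PP/NP
      [3,6] NP   <
        [3,4] "on" : NP\N
        [4,6] NP\(NP\N)   >
          [4,5] "no" : (NP\(NP\N))/N
          [5,6] "a" : N
    [6,8] (S\NP)\PP   <
      [6,7] "liked" : PP
      [7,8] "plan" : ((S\NP)\PP)\PP

[0,1] (S/(S\NP))/PP  lex  "under"
[1,2] PP  lex  "park"
[0,2] S/(S\NP)  >  k=1
[2,3] PP/NP  lex  "from"
[3,4] NP\N  lex  "on"
[4,5] (NP\(NP\N))/N  lex  "no"
[5,6] N  lex  "a"
[4,6] NP\(NP\N)  >  k=5
[3,6] NP  <  k=4
[2,6] PP  >  k=3
[6,7] PP  lex  "liked"
[7,8] ((S\NP)\PP)\PP  lex  "plan"
[6,8] (S\NP)\PP  <  k=7
[2,8] S\NP  <  k=6
[0,8] S  >  k=2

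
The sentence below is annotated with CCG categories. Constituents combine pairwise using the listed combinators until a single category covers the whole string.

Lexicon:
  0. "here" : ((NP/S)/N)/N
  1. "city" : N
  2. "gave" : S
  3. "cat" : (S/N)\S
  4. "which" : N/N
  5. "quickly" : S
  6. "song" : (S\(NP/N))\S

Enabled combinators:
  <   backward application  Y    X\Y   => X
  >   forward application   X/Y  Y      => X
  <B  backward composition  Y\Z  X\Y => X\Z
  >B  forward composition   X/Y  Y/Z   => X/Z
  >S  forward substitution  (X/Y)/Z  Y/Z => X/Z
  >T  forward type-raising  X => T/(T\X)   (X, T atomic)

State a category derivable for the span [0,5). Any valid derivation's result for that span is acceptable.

NP/N

[0,7] S   <
  [0,5] NP/N   >S
    [0,2] (NP/S)/N   >
      [0,1] "here" : ((NP/S)/N)/N
      [1,2] "city" : N
    [2,5] S/N   >B
      [2,4] S/N   <
        [2,3] "gave" : S
        [3,4] "cat" : (S/N)\S
      [4,5] "which" : N/N
  [5,7] S\(NP/N)   <
    [5,6] "quickly" : S
    [6,7] "song" : (S\(NP/N))\S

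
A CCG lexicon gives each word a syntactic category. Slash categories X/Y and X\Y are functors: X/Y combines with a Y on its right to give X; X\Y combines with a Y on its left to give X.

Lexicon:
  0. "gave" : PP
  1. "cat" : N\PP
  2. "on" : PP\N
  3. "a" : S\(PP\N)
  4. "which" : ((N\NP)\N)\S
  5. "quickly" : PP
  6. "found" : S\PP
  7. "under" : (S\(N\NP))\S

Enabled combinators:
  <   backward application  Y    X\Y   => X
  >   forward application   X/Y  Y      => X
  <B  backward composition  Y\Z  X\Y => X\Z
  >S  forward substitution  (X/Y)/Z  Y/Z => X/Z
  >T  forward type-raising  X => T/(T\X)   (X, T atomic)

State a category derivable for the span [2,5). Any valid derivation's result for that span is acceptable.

[0,8] S   <
  [0,5] N\NP   <
    [0,2] N   <
      [0,1] "gave" : PP
      [1,2] "cat" : N\PP
    [2,5] (N\NP)\N   <
      [2,4] S   <
        [2,3] "on" : PP\N
        [3,4] "a" : S\(PP\N)
      [4,5] "which" : ((N\NP)\N)\S
  [5,8] S\(N\NP)   <
    [5,7] S   >
      [5,6] S/(S\PP)   >T
        [5,6] "quickly" : PP
      [6,7] "found" : S\PP
    [7,8] "under" : (S\(N\NP))\S

(N\NP)\N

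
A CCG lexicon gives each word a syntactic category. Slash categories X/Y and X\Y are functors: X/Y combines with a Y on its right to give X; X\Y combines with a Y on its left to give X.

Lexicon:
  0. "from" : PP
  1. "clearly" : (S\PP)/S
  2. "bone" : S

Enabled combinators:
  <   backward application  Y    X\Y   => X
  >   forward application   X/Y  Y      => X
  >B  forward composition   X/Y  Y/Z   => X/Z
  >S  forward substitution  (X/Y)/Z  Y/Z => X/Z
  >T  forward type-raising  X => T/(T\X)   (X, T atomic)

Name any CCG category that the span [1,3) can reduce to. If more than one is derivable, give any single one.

[0,3] S   <
  [0,1] "from" : PP
  [1,3] S\PP   >
    [1,2] "clearly" : (S\PP)/S
    [2,3] "bone" : S

S\PP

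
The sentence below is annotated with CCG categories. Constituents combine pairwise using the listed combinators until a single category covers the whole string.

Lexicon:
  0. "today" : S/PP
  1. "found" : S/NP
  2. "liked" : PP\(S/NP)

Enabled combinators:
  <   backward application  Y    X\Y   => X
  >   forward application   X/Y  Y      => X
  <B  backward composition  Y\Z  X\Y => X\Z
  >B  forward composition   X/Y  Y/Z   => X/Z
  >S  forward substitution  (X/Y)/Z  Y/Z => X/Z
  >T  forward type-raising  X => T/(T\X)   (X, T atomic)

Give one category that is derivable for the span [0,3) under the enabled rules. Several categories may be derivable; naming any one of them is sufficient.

S

[0,3] S   >
  [0,1] "today" : S/PP
  [1,3] PP   <
    [1,2] "found" : S/NP
    [2,3] "liked" : PP\(S/NP)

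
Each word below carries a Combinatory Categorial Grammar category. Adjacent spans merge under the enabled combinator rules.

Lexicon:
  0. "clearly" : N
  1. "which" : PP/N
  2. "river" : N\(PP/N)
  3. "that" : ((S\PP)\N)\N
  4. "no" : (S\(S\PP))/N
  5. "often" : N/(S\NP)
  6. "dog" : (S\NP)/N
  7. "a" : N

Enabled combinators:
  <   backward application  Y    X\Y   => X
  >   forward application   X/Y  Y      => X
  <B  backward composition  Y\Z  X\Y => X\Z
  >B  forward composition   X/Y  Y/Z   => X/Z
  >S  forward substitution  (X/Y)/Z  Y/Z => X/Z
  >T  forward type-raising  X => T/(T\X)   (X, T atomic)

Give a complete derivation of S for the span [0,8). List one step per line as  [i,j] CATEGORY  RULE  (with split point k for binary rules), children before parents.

[0,8] S   <
  [0,4] S\PP   <
    [0,1] "clearly" : N
    [1,4] (S\PP)\N   <
      [1,3] N   <
        [1,2] "which" : PP/N
        [2,3] "river" : N\(PP/N)
      [3,4] "that" : ((S\PP)\N)\N
  [4,8] S\(S\PP)   >
    [4,5] "no" : (S\(S\PP))/N
    [5,8] N   >
      [5,6] "often" : N/(S\NP)
      [6,8] S\NP   >
        [6,7] "dog" : (S\NP)/N
        [7,8] "a" : N

[0,1] N  lex  "clearly"
[1,2] PP/N  lex  "which"
[2,3] N\(PP/N)  lex  "river"
[1,3] N  <  k=2
[3,4] ((S\PP)\N)\N  lex  "that"
[1,4] (S\PP)\N  <  k=3
[0,4] S\PP  <  k=1
[4,5] (S\(S\PP))/N  lex  "no"
[5,6] N/(S\NP)  lex  "often"
[6,7] (S\NP)/N  lex  "dog"
[7,8] N  lex  "a"
[6,8] S\NP  >  k=7
[5,8] N  >  k=6
[4,8] S\(S\PP)  >  k=5
[0,8] S  <  k=4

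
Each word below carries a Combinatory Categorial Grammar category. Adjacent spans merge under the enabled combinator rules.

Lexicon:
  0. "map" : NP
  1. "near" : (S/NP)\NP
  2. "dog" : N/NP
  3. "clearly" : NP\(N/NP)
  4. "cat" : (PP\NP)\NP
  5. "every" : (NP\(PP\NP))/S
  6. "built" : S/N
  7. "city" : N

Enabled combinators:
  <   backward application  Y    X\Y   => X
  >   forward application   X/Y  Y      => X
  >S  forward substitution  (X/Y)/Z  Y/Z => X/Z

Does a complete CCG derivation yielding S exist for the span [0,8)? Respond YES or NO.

YES

[0,8] S   >
  [0,2] S/NP   <
    [0,1] "map" : NP
    [1,2] "near" : (S/NP)\NP
  [2,8] NP   <
    [2,5] PP\NP   <
      [2,4] NP   <
        [2,3] "dog" : N/NP
        [3,4] "clearly" : NP\(N/NP)
      [4,5] "cat" : (PP\NP)\NP
    [5,8] NP\(PP\NP)   >
      [5,6] "every" : (NP\(PP\NP))/S
      [6,8] S   >
        [6,7] "built" : S/N
        [7,8] "city" : N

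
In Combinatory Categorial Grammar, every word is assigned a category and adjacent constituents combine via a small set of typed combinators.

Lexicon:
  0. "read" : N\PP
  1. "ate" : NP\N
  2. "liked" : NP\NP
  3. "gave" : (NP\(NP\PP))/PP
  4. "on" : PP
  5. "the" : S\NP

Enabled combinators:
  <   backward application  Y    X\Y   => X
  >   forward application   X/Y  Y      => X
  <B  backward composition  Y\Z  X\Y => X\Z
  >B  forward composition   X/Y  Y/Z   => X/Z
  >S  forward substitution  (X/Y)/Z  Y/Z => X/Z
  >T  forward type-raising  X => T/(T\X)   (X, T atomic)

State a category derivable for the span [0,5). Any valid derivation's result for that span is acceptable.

[0,6] S   <
  [0,5] NP   <
    [0,3] NP\PP   <B
      [0,1] "read" : N\PP
      [1,3] NP\N   <B
        [1,2] "ate" : NP\N
        [2,3] "liked" : NP\NP
    [3,5] NP\(NP\PP)   >
      [3,4] "gave" : (NP\(NP\PP))/PP
      [4,5] "on" : PP
  [5,6] "the" : S\NP

NP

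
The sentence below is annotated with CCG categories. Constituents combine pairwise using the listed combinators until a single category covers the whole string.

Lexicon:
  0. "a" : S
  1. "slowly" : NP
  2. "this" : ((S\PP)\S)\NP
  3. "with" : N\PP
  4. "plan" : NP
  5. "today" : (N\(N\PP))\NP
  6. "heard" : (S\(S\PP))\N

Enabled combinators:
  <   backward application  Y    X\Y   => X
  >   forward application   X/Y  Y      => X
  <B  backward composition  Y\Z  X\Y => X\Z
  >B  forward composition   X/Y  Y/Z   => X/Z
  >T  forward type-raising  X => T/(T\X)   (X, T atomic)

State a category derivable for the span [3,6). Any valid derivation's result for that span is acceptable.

N

[0,7] S   <
  [0,3] S\PP   <
    [0,1] "a" : S
    [1,3] (S\PP)\S   <
      [1,2] "slowly" : NP
      [2,3] "this" : ((S\PP)\S)\NP
  [3,7] S\(S\PP)   <
    [3,6] N   <
      [3,4] "with" : N\PP
      [4,6] N\(N\PP)   <
        [4,5] "plan" : NP
        [5,6] "today" : (N\(N\PP))\NP
    [6,7] "heard" : (S\(S\PP))\N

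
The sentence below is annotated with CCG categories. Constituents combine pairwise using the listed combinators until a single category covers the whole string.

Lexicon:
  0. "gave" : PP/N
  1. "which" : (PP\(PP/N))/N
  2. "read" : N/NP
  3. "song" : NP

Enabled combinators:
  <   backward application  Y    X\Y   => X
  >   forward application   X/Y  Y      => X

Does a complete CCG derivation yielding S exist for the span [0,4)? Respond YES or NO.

NO

PP/N (PP\(PP/N))/N N/NP NP
CKY chart[0,4] = {PP}; S ∉ chart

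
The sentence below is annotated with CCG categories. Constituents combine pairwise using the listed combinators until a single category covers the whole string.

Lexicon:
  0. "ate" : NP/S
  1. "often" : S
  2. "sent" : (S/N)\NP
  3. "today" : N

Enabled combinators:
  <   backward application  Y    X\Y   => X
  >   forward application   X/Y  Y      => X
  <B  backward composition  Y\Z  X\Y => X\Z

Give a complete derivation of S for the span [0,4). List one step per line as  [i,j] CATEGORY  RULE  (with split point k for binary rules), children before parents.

[0,4] S   >
  [0,3] S/N   <
    [0,2] NP   >
      [0,1] "ate" : NP/S
      [1,2] "often" : S
    [2,3] "sent" : (S/N)\NP
  [3,4] "today" : N

[0,1] NP/S  lex  "ate"
[1,2] S  lex  "often"
[0,2] NP  >  k=1
[2,3] (S/N)\NP  lex  "sent"
[0,3] S/N  <  k=2
[3,4] N  lex  "today"
[0,4] S  >  k=3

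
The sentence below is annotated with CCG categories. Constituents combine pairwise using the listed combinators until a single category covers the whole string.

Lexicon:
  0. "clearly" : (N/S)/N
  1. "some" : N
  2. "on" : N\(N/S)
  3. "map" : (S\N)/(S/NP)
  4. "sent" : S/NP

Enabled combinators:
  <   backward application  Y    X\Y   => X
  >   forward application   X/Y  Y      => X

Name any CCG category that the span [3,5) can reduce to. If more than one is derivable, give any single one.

[0,5] S   <
  [0,3] N   <
    [0,2] N/S   >
      [0,1] "clearly" : (N/S)/N
      [1,2] "some" : N
    [2,3] "on" : N\(N/S)
  [3,5] S\N   >
    [3,4] "map" : (S\N)/(S/NP)
    [4,5] "sent" : S/NP

S\N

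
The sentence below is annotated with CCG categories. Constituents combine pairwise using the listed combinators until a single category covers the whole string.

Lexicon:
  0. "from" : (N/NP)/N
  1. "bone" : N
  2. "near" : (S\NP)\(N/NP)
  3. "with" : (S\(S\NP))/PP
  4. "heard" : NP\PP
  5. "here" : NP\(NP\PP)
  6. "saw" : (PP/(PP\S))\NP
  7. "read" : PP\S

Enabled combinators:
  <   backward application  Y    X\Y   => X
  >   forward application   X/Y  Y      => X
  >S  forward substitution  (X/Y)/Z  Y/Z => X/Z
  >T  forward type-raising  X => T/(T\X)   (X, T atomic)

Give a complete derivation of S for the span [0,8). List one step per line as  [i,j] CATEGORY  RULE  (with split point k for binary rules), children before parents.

[0,1] (N/NP)/N  lex  "from"
[1,2] N  lex  "bone"
[0,2] N/NP  >  k=1
[2,3] (S\NP)\(N/NP)  lex  "near"
[0,3] S\NP  <  k=2
[3,4] (S\(S\NP))/PP  lex  "with"
[4,5] NP\PP  lex  "heard"
[5,6] NP\(NP\PP)  lex  "here"
[4,6] NP  <  k=5
[6,7] (PP/(PP\S))\NP  lex  "saw"
[4,7] PP/(PP\S)  <  k=6
[7,8] PP\S  lex  "read"
[4,8] PP  >  k=7
[3,8] S\(S\NP)  >  k=4
[0,8] S  <  k=3

[0,8] S   <
  [0,3] S\NP   <
    [0,2] N/NP   >
      [0,1] "from" : (N/NP)/N
      [1,2] "bone" : N
    [2,3] "near" : (S\NP)\(N/NP)
  [3,8] S\(S\NP)   >
    [3,4] "with" : (S\(S\NP))/PP
    [4,8] PP   >
      [4,7] PP/(PP\S)   <
        [4,6] NP   <
          [4,5] "heard" : NP\PP
          [5,6] "here" : NP\(NP\PP)
        [6,7] "saw" : (PP/(PP\S))\NP
      [7,8] "read" : PP\S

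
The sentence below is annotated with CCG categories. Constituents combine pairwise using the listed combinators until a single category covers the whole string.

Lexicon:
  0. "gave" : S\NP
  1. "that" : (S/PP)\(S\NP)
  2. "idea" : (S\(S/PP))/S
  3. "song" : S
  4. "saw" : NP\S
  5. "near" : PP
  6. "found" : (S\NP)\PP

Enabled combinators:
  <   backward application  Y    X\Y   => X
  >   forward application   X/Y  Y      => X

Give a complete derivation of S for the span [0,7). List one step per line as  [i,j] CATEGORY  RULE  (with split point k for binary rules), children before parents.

[0,7] S   <
  [0,5] NP   <
    [0,4] S   <
      [0,2] S/PP   <
        [0,1] "gave" : S\NP
        [1,2] "that" : (S/PP)\(S\NP)
      [2,4] S\(S/PP)   >
        [2,3] "idea" : (S\(S/PP))/S
        [3,4] "song" : S
    [4,5] "saw" : NP\S
  [5,7] S\NP   <
    [5,6] "near" : PP
    [6,7] "found" : (S\NP)\PP

[0,1] S\NP  lex  "gave"
[1,2] (S/PP)\(S\NP)  lex  "that"
[0,2] S/PP  <  k=1
[2,3] (S\(S/PP))/S  lex  "idea"
[3,4] S  lex  "song"
[2,4] S\(S/PP)  >  k=3
[0,4] S  <  k=2
[4,5] NP\S  lex  "saw"
[0,5] NP  <  k=4
[5,6] PP  lex  "near"
[6,7] (S\NP)\PP  lex  "found"
[5,7] S\NP  <  k=6
[0,7] S  <  k=5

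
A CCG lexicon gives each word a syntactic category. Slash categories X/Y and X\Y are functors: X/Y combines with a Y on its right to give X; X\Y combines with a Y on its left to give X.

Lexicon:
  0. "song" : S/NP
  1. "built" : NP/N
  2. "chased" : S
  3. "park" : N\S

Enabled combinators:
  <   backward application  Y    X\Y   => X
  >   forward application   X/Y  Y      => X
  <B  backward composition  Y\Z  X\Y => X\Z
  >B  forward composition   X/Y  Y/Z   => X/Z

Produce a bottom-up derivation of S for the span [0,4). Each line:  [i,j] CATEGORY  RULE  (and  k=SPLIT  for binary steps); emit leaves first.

[0,4] S   >
  [0,1] "song" : S/NP
  [1,4] NP   >
    [1,2] "built" : NP/N
    [2,4] N   <
      [2,3] "chased" : S
      [3,4] "park" : N\S

[0,1] S/NP  lex  "song"
[1,2] NP/N  lex  "built"
[2,3] S  lex  "chased"
[3,4] N\S  lex  "park"
[2,4] N  <  k=3
[1,4] NP  >  k=2
[0,4] S  >  k=1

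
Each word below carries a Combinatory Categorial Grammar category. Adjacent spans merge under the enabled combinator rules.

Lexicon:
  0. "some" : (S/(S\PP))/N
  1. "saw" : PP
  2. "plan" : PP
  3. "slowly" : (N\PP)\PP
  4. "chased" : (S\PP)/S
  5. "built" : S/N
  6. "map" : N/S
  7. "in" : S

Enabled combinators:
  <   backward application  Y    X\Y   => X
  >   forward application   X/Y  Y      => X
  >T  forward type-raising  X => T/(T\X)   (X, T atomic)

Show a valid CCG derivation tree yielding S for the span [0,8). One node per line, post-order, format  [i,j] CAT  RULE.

[0,8] S   >
  [0,4] S/(S\PP)   >
    [0,1] "some" : (S/(S\PP))/N
    [1,4] N   <
      [1,2] "saw" : PP
      [2,4] N\PP   <
        [2,3] "plan" : PP
        [3,4] "slowly" : (N\PP)\PP
  [4,8] S\PP   >
    [4,5] "chased" : (S\PP)/S
    [5,8] S   >
      [5,6] "built" : S/N
      [6,8] N   >
        [6,7] "map" : N/S
        [7,8] "in" : S

[0,1] (S/(S\PP))/N  lex  "some"
[1,2] PP  lex  "saw"
[2,3] PP  lex  "plan"
[3,4] (N\PP)\PP  lex  "slowly"
[2,4] N\PP  <  k=3
[1,4] N  <  k=2
[0,4] S/(S\PP)  >  k=1
[4,5] (S\PP)/S  lex  "chased"
[5,6] S/N  lex  "built"
[6,7] N/S  lex  "map"
[7,8] S  lex  "in"
[6,8] N  >  k=7
[5,8] S  >  k=6
[4,8] S\PP  >  k=5
[0,8] S  >  k=4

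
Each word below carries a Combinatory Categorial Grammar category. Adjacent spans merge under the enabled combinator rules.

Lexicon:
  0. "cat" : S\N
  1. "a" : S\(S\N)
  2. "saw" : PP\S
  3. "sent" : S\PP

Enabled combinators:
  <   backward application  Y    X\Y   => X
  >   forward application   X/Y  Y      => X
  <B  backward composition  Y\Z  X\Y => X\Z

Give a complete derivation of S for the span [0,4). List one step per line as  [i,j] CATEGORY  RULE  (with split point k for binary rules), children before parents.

[0,1] S\N  lex  "cat"
[1,2] S\(S\N)  lex  "a"
[0,2] S  <  k=1
[2,3] PP\S  lex  "saw"
[0,3] PP  <  k=2
[3,4] S\PP  lex  "sent"
[0,4] S  <  k=3

[0,4] S   <
  [0,3] PP   <
    [0,2] S   <
      [0,1] "cat" : S\N
      [1,2] "a" : S\(S\N)
    [2,3] "saw" : PP\S
  [3,4] "sent" : S\PP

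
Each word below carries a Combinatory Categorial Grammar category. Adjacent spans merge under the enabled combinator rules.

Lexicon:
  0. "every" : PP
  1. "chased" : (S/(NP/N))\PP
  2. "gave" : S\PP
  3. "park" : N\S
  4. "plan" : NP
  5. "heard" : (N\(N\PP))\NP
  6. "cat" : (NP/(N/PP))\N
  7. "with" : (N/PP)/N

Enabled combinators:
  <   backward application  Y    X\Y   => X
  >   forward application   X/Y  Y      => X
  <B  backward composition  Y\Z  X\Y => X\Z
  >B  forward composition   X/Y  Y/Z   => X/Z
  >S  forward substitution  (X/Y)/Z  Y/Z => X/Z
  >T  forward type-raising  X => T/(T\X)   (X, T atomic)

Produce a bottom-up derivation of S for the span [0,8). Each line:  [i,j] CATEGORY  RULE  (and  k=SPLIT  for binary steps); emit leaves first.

[0,1] PP  lex  "every"
[1,2] (S/(NP/N))\PP  lex  "chased"
[0,2] S/(NP/N)  <  k=1
[2,3] S\PP  lex  "gave"
[3,4] N\S  lex  "park"
[2,4] N\PP  <B  k=3
[4,5] NP  lex  "plan"
[5,6] (N\(N\PP))\NP  lex  "heard"
[4,6] N\(N\PP)  <  k=5
[2,6] N  <  k=4
[6,7] (NP/(N/PP))\N  lex  "cat"
[2,7] NP/(N/PP)  <  k=6
[7,8] (N/PP)/N  lex  "with"
[2,8] NP/N  >B  k=7
[0,8] S  >  k=2

[0,8] S   >
  [0,2] S/(NP/N)   <
    [0,1] "every" : PP
    [1,2] "chased" : (S/(NP/N))\PP
  [2,8] NP/N   >B
    [2,7] NP/(N/PP)   <
      [2,6] N   <
        [2,4] N\PP   <B
          [2,3] "gave" : S\PP
          [3,4] "park" : N\S
        [4,6] N\(N\PP)   <
          [4,5] "plan" : NP
          [5,6] "heard" : (N\(N\PP))\NP
      [6,7] "cat" : (NP/(N/PP))\N
    [7,8] "with" : (N/PP)/N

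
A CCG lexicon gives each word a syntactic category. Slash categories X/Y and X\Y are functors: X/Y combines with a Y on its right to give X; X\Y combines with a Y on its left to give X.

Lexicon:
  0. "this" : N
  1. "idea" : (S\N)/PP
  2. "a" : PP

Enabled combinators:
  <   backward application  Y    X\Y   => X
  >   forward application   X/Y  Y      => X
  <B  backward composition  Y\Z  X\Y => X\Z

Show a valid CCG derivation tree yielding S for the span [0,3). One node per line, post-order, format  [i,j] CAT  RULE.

[0,1] N  lex  "this"
[1,2] (S\N)/PP  lex  "idea"
[2,3] PP  lex  "a"
[1,3] S\N  >  k=2
[0,3] S  <  k=1

[0,3] S   <
  [0,1] "this" : N
  [1,3] S\N   >
    [1,2] "idea" : (S\N)/PP
    [2,3] "a" : PP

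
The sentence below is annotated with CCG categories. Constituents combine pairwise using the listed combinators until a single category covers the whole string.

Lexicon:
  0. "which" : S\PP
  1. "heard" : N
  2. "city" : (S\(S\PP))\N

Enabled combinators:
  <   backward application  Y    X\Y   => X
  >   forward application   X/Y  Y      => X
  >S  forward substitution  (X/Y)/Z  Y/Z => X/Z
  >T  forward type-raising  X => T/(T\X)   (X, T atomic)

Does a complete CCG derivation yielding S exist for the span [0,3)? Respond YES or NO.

[0,3] S   <
  [0,1] "which" : S\PP
  [1,3] S\(S\PP)   <
    [1,2] "heard" : N
    [2,3] "city" : (S\(S\PP))\N

YES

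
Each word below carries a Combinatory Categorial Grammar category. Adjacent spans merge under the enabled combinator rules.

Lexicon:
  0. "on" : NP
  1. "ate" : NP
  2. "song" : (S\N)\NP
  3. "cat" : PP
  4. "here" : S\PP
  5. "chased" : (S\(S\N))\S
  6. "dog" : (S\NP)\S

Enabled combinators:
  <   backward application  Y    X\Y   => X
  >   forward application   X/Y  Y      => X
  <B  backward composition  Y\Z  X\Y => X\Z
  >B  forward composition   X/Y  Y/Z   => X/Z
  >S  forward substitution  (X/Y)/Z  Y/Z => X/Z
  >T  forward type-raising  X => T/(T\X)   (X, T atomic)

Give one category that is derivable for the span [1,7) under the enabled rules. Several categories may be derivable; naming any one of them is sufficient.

S\NP

[0,7] S   >
  [0,1] S/(S\NP)   >T
    [0,1] "on" : NP
  [1,7] S\NP   <
    [1,6] S   <
      [1,3] S\N   <
        [1,2] "ate" : NP
        [2,3] "song" : (S\N)\NP
      [3,6] S\(S\N)   <
        [3,5] S   <
          [3,4] "cat" : PP
          [4,5] "here" : S\PP
        [5,6] "chased" : (S\(S\N))\S
    [6,7] "dog" : (S\NP)\S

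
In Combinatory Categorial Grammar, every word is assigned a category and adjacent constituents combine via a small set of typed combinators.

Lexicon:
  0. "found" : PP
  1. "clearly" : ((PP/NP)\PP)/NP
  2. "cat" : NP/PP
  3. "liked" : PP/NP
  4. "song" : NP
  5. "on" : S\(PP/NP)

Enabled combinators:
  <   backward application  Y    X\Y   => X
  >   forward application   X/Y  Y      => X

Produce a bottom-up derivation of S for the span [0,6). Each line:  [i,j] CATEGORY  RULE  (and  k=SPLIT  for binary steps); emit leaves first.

[0,6] S   <
  [0,5] PP/NP   <
    [0,1] "found" : PP
    [1,5] (PP/NP)\PP   >
      [1,2] "clearly" : ((PP/NP)\PP)/NP
      [2,5] NP   >
        [2,3] "cat" : NP/PP
        [3,5] PP   >
          [3,4] "liked" : PP/NP
          [4,5] "song" : NP
  [5,6] "on" : S\(PP/NP)

[0,1] PP  lex  "found"
[1,2] ((PP/NP)\PP)/NP  lex  "clearly"
[2,3] NP/PP  lex  "cat"
[3,4] PP/NP  lex  "liked"
[4,5] NP  lex  "song"
[3,5] PP  >  k=4
[2,5] NP  >  k=3
[1,5] (PP/NP)\PP  >  k=2
[0,5] PP/NP  <  k=1
[5,6] S\(PP/NP)  lex  "on"
[0,6] S  <  k=5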